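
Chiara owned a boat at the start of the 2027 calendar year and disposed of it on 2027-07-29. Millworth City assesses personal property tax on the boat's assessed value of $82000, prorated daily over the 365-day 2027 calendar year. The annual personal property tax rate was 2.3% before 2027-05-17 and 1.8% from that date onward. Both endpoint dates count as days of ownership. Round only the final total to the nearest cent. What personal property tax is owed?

2027-01-01 to 2027-05-16: 136 days at 2.3% → $82000 × 2.3% × 136/365 = $702.7288
2027-05-17 to 2027-07-29: 74 days at 1.8% → $82000 × 1.8% × 74/365 = $299.2438
Total = $1001.9726

$1001.97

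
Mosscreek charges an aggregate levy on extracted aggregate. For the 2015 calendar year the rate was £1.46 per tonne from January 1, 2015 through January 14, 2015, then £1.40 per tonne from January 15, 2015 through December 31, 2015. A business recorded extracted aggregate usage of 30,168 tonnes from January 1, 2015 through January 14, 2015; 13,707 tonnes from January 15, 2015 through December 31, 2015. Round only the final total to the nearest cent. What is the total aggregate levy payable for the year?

£63235.08

January 1 – January 14, 2015: 30,168 tonnes at £1.46/tonne → £44045.28
January 15 – December 31, 2015: 13,707 tonnes at £1.40/tonne → £19189.80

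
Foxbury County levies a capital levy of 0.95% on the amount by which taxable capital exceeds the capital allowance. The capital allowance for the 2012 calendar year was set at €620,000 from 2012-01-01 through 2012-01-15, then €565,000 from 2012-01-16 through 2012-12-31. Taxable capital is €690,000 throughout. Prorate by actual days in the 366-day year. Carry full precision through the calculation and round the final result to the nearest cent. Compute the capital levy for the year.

2012-01-01 to 2012-01-15: 15 days, exemption €620,000 → (€690,000 − €620,000) × 0.95% × 15/366 = €27.2541
2012-01-16 to 2012-12-31: 351 days, exemption €565,000 → (€690,000 − €565,000) × 0.95% × 351/366 = €1,138.8320
Total = €1,166.0861

€1,166.09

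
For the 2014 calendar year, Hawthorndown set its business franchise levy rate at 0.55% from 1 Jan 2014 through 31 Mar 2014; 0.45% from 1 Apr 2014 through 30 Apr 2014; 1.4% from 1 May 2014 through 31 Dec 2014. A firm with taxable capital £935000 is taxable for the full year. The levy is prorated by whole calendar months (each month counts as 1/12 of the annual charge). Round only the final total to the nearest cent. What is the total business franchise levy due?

1 Jan – 31 Mar 2014: 3 months at 0.55% → £935000 × 0.55% × 3/12 = £1285.6250
1 Apr – 30 Apr 2014: 1 month at 0.45% → £935000 × 0.45% × 1/12 = £350.6250
1 May – 31 Dec 2014: 8 months at 1.4% → £935000 × 1.4% × 8/12 = £8726.6667
Total = £10362.9167

£10362.92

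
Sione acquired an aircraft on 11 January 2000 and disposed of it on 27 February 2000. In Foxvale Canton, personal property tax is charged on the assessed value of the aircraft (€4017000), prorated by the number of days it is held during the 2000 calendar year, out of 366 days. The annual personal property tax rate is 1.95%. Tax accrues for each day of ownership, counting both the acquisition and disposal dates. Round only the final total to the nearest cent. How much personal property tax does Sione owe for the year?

Days held (11 January – 27 February 2000): 48 out of 366
Tax = €4017000 × 1.95% × 48/366 = €10272.9836

€10272.98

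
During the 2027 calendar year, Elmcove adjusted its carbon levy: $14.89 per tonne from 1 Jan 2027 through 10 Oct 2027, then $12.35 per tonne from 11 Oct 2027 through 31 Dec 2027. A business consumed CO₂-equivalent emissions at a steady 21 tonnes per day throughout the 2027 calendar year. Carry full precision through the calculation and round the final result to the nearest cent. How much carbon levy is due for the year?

1 Jan – 10 Oct 2027: 283 days × 21 tonnes/day = 5,943 tonnes at $14.89/tonne → $88491.27
11 Oct – 31 Dec 2027: 82 days × 21 tonnes/day = 1,722 tonnes at $12.35/tonne → $21266.70

$109757.97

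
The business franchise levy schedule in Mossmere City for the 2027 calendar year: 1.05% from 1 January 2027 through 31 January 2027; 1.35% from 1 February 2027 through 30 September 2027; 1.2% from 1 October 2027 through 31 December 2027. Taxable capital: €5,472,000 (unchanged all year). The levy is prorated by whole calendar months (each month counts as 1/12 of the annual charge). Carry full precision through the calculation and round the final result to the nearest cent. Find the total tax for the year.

1 January – 31 January 2027: 1 month at 1.05% → €5,472,000 × 1.05% × 1/12 = €4,788.0000
1 February – 30 September 2027: 8 months at 1.35% → €5,472,000 × 1.35% × 8/12 = €49,248.0000
1 October – 31 December 2027: 3 months at 1.2% → €5,472,000 × 1.2% × 3/12 = €16,416.0000
Total = €70,452.0000

€70,452.00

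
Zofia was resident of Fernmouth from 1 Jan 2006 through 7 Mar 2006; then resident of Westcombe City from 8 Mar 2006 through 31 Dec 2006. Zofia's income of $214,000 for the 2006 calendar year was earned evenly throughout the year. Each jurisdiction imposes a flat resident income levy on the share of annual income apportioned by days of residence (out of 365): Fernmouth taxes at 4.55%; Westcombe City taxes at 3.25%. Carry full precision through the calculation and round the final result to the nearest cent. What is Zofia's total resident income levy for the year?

Fernmouth, 1 Jan – 7 Mar 2006: 66 days → $214,000 × 4.55% × 66/365 = $1,760.6630
Westcombe City, 8 Mar – 31 Dec 2006: 299 days → $214,000 × 3.25% × 299/365 = $5,697.3836
Total = $7,458.0466

$7,458.05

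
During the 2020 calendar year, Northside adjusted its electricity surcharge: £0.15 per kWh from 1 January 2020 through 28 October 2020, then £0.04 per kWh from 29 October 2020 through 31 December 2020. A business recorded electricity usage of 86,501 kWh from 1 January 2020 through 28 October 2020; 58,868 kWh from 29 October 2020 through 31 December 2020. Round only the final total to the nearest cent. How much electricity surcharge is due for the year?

1 January – 28 October 2020: 86,501 kWh at £0.15/kWh → £12,975.15
29 October – 31 December 2020: 58,868 kWh at £0.04/kWh → £2,354.72

£15,329.87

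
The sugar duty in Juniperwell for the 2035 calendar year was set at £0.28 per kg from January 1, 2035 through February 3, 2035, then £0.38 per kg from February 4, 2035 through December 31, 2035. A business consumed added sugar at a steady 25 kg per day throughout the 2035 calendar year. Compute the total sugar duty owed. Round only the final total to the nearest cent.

£3,382.50

January 1 – February 3, 2035: 34 days × 25 kg/day = 850 kg at £0.28/kg → £238.00
February 4 – December 31, 2035: 331 days × 25 kg/day = 8,275 kg at £0.38/kg → £3,144.50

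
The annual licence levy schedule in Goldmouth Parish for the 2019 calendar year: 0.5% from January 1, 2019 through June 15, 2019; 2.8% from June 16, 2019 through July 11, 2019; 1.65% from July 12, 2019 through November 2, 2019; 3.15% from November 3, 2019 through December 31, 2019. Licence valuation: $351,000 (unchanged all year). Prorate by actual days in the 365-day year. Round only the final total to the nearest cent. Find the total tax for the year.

$5,094.31

January 1 – June 15, 2019: 166 days at 0.5% → $351,000 × 0.5% × 166/365 = $798.1644
June 16 – July 11, 2019: 26 days at 2.8% → $351,000 × 2.8% × 26/365 = $700.0767
July 12 – November 2, 2019: 114 days at 1.65% → $351,000 × 1.65% × 114/365 = $1,808.8521
November 3 – December 31, 2019: 59 days at 3.15% → $351,000 × 3.15% × 59/365 = $1,787.2151
Total = $5,094.3082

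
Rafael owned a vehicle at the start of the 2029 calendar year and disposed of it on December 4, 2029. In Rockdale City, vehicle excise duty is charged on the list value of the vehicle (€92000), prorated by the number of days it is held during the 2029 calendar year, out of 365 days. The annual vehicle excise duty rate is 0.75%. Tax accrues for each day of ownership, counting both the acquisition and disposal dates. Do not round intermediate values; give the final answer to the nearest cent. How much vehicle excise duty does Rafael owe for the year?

Days held (January 1 – December 4, 2029): 338 out of 365
Tax = €92000 × 0.75% × 338/365 = €638.9589

€638.96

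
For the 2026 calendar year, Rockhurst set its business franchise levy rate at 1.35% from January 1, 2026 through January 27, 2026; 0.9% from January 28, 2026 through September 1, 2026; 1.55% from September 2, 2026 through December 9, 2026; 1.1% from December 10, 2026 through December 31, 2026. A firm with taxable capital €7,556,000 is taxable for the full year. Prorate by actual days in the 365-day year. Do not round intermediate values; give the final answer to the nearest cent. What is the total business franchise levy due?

€84,751.41

January 1 – January 27, 2026: 27 days at 1.35% → €7,556,000 × 1.35% × 27/365 = €7,545.6493
January 28 – September 1, 2026: 217 days at 0.9% → €7,556,000 × 0.9% × 217/365 = €40,429.7753
September 2 – December 9, 2026: 99 days at 1.55% → €7,556,000 × 1.55% × 99/365 = €31,766.2521
December 10 – December 31, 2026: 22 days at 1.1% → €7,556,000 × 1.1% × 22/365 = €5,009.7315
Total = €84,751.4082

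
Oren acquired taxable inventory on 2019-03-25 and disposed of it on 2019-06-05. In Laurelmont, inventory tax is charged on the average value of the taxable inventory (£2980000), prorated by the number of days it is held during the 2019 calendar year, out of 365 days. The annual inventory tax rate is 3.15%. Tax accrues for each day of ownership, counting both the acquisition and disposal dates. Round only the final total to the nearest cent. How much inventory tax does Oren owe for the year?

Days held (2019-03-25 to 2019-06-05): 73 out of 365
Tax = £2980000 × 3.15% × 73/365 = £18774.0000

£18774.00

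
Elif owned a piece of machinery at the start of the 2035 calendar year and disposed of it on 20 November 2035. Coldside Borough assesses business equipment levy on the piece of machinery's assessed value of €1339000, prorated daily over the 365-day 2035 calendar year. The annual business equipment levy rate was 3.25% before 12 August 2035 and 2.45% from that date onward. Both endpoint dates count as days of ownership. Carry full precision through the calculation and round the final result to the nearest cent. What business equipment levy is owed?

€35665.09

1 January – 11 August 2035: 223 days at 3.25% → €1339000 × 3.25% × 223/365 = €26587.4041
12 August – 20 November 2035: 101 days at 2.45% → €1339000 × 2.45% × 101/365 = €9077.6863
Total = €35665.0904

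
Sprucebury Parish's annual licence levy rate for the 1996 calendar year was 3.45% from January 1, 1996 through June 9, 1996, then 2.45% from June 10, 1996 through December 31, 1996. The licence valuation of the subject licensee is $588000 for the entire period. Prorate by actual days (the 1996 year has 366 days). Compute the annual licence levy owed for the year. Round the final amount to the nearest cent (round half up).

January 1 – June 9, 1996: 161 days at 3.45% → $588000 × 3.45% × 161/366 = $8923.6230
June 10 – December 31, 1996: 205 days at 2.45% → $588000 × 2.45% × 205/366 = $8068.9344
Total = $16992.5574

$16992.56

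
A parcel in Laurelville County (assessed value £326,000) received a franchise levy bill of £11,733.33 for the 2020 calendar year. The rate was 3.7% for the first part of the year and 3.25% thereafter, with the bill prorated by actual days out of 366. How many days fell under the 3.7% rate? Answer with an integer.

Let d = days at the first rate; then 366 − d days at the second rate.
£326,000 × [3.7%·d + 3.25%·(366−d)] / 366 = £11,733.33
Solving gives d = 284, so the new rate took effect on 11 October 2020.

284 days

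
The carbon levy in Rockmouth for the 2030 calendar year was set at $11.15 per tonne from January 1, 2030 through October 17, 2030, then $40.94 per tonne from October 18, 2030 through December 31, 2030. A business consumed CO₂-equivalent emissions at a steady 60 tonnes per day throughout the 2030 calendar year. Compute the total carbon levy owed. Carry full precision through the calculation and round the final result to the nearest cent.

$378240.00

January 1 – October 17, 2030: 290 days × 60 tonnes/day = 17,400 tonnes at $11.15/tonne → $194010.00
October 18 – December 31, 2030: 75 days × 60 tonnes/day = 4,500 tonnes at $40.94/tonne → $184230.00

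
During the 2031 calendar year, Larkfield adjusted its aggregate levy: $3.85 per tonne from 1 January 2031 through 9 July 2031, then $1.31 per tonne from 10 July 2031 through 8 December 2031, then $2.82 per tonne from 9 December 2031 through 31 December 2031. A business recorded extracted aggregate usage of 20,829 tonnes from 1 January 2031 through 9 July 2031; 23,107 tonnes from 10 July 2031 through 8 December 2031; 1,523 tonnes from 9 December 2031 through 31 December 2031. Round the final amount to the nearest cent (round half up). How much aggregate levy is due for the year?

$114756.68

1 January – 9 July 2031: 20,829 tonnes at $3.85/tonne → $80191.65
10 July – 8 December 2031: 23,107 tonnes at $1.31/tonne → $30270.17
9 December – 31 December 2031: 1,523 tonnes at $2.82/tonne → $4294.86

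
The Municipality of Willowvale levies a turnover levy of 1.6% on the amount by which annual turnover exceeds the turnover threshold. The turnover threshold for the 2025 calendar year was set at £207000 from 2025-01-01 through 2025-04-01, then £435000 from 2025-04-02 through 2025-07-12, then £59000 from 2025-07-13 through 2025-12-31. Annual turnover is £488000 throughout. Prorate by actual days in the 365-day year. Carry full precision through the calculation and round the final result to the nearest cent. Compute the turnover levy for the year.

£4592.44

2025-01-01 to 2025-04-01: 91 days, exemption £207000 → (£488000 − £207000) × 1.6% × 91/365 = £1120.9205
2025-04-02 to 2025-07-12: 102 days, exemption £435000 → (£488000 − £435000) × 1.6% × 102/365 = £236.9753
2025-07-13 to 2025-12-31: 172 days, exemption £59000 → (£488000 − £59000) × 1.6% × 172/365 = £3234.5425
Total = £4592.4384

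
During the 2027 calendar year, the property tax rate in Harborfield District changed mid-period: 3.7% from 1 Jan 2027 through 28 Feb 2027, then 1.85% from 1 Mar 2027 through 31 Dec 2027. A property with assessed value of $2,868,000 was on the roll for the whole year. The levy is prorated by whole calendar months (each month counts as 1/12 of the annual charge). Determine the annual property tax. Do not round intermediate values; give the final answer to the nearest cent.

1 Jan – 28 Feb 2027: 2 months at 3.7% → $2,868,000 × 3.7% × 2/12 = $17,686.0000
1 Mar – 31 Dec 2027: 10 months at 1.85% → $2,868,000 × 1.85% × 10/12 = $44,215.0000
Total = $61,901.0000

$61,901.00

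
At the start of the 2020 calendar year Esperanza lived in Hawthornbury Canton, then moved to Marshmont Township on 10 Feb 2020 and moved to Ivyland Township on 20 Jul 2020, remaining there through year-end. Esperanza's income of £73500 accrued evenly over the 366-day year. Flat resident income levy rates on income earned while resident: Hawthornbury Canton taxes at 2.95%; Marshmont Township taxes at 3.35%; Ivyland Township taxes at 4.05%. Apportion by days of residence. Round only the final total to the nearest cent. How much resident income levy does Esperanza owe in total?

Hawthornbury Canton, 1 Jan – 9 Feb 2020: 40 days → £73500 × 2.95% × 40/366 = £236.9672
Marshmont Township, 10 Feb – 19 Jul 2020: 161 days → £73500 × 3.35% × 161/366 = £1083.1209
Ivyland Township, 20 Jul – 31 Dec 2020: 165 days → £73500 × 4.05% × 165/366 = £1341.9775
Total = £2662.0656

£2662.07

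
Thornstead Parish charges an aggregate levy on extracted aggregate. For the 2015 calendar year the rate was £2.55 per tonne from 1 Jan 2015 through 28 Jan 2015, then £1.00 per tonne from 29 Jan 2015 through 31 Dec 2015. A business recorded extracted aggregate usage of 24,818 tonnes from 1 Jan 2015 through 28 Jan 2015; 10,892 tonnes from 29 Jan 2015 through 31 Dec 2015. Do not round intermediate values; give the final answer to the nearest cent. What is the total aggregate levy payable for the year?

£74,177.90

1 Jan – 28 Jan 2015: 24,818 tonnes at £2.55/tonne → £63,285.90
29 Jan – 31 Dec 2015: 10,892 tonnes at £1.00/tonne → £10,892.00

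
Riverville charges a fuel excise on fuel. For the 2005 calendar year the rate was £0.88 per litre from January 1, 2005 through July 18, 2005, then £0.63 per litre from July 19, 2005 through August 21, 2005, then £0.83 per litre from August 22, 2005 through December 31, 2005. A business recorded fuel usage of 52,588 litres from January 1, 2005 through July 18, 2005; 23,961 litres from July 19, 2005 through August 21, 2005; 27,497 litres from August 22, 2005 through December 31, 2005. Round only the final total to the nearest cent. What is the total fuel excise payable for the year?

£84,195.38

January 1 – July 18, 2005: 52,588 litres at £0.88/litre → £46,277.44
July 19 – August 21, 2005: 23,961 litres at £0.63/litre → £15,095.43
August 22 – December 31, 2005: 27,497 litres at £0.83/litre → £22,822.51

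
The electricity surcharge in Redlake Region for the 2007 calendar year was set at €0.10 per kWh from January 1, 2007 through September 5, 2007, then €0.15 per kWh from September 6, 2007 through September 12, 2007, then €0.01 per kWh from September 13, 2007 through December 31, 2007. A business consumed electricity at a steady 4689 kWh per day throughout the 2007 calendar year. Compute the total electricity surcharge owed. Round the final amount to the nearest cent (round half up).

€126,368.55

January 1 – September 5, 2007: 248 days × 4689 kWh/day = 1,162,872 kWh at €0.10/kWh → €116,287.20
September 6 – September 12, 2007: 7 days × 4689 kWh/day = 32,823 kWh at €0.15/kWh → €4,923.45
September 13 – December 31, 2007: 110 days × 4689 kWh/day = 515,790 kWh at €0.01/kWh → €5,157.90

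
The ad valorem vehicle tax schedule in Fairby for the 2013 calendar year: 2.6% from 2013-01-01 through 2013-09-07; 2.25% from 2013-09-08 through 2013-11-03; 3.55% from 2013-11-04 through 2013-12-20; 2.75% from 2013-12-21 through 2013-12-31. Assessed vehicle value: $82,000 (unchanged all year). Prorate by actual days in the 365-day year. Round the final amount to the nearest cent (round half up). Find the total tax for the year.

2013-01-01 to 2013-09-07: 250 days at 2.6% → $82,000 × 2.6% × 250/365 = $1,460.2740
2013-09-08 to 2013-11-03: 57 days at 2.25% → $82,000 × 2.25% × 57/365 = $288.1233
2013-11-04 to 2013-12-20: 47 days at 3.55% → $82,000 × 3.55% × 47/365 = $374.8411
2013-12-21 to 2013-12-31: 11 days at 2.75% → $82,000 × 2.75% × 11/365 = $67.9589
Total = $2,191.1973

$2,191.20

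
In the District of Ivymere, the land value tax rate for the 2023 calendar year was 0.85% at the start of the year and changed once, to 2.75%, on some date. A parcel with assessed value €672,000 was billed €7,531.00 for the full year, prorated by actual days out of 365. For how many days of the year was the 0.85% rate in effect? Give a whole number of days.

313 days

Let d = days at the first rate; then 365 − d days at the second rate.
€672,000 × [0.85%·d + 2.75%·(365−d)] / 365 = €7,531.00
Solving gives d = 313, so the new rate took effect on 10 November 2023.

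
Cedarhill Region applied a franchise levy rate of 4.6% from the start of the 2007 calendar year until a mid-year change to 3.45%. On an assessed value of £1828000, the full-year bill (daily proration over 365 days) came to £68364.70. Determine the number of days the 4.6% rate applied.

92 days

Let d = days at the first rate; then 365 − d days at the second rate.
£1828000 × [4.6%·d + 3.45%·(365−d)] / 365 = £68364.70
Solving gives d = 92, so the new rate took effect on 3 April 2007.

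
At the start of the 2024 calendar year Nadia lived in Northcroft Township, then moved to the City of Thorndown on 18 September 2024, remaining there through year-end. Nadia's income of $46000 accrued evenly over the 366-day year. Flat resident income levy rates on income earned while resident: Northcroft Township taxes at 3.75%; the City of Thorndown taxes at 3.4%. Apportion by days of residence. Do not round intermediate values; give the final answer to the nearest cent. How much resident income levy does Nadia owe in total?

$1678.81

Northcroft Township, 1 January – 17 September 2024: 261 days → $46000 × 3.75% × 261/366 = $1230.1230
The City of Thorndown, 18 September – 31 December 2024: 105 days → $46000 × 3.4% × 105/366 = $448.6885
Total = $1678.8115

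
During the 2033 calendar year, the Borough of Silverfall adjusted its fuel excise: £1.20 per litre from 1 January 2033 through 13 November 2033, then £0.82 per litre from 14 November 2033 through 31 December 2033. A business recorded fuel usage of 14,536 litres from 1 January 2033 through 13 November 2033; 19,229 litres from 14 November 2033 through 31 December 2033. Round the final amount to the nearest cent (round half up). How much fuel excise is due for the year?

1 January – 13 November 2033: 14,536 litres at £1.20/litre → £17,443.20
14 November – 31 December 2033: 19,229 litres at £0.82/litre → £15,767.78

£33,210.98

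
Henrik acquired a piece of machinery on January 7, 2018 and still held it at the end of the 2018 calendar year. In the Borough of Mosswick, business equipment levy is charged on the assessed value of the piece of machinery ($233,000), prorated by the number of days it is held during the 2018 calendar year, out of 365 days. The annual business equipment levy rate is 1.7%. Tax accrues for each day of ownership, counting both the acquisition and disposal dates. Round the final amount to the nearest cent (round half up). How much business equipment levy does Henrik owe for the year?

Days held (January 7 – December 31, 2018): 359 out of 365
Tax = $233,000 × 1.7% × 359/365 = $3,895.8877

$3,895.89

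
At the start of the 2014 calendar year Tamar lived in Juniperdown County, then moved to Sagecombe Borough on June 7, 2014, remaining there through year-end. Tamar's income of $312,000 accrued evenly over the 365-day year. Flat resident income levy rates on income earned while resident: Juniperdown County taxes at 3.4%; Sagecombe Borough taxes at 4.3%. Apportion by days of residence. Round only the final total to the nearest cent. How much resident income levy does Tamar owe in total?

Juniperdown County, January 1 – June 6, 2014: 157 days → $312,000 × 3.4% × 157/365 = $4,562.8932
Sagecombe Borough, June 7 – December 31, 2014: 208 days → $312,000 × 4.3% × 208/365 = $7,645.2822
Total = $12,208.1753

$12,208.18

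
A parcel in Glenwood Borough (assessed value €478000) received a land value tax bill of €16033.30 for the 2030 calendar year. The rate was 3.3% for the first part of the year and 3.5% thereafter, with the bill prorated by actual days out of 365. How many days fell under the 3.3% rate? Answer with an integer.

266 days

Let d = days at the first rate; then 365 − d days at the second rate.
€478000 × [3.3%·d + 3.5%·(365−d)] / 365 = €16033.30
Solving gives d = 266, so the new rate took effect on September 24, 2030.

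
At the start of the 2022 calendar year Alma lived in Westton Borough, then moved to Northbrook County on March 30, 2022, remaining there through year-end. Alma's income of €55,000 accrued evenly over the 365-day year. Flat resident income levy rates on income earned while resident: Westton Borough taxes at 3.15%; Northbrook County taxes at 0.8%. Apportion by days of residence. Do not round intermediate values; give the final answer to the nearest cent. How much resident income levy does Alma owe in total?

Westton Borough, January 1 – March 29, 2022: 88 days → €55,000 × 3.15% × 88/365 = €417.6986
Northbrook County, March 30 – December 31, 2022: 277 days → €55,000 × 0.8% × 277/365 = €333.9178
Total = €751.6164

€751.62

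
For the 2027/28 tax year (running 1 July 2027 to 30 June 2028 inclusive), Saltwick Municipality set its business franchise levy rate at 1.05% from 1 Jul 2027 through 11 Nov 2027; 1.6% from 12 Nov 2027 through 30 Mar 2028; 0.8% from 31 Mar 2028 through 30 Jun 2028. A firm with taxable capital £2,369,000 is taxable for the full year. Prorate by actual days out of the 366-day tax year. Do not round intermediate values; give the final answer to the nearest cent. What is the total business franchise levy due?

1 Jul – 11 Nov 2027: 134 days at 1.05% → £2,369,000 × 1.05% × 134/366 = £9,107.0574
12 Nov 2027 – 30 Mar 2028: 140 days at 1.6% → £2,369,000 × 1.6% × 140/366 = £14,498.7978
31 Mar – 30 Jun 2028: 92 days at 0.8% → £2,369,000 × 0.8% × 92/366 = £4,763.8907
Total = £28,369.7459

£28,369.75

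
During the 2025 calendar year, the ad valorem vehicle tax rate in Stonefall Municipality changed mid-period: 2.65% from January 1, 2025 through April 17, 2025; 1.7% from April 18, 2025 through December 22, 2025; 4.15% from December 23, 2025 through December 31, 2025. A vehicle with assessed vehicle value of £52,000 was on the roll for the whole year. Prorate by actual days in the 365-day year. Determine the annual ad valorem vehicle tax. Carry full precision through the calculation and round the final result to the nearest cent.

January 1 – April 17, 2025: 107 days at 2.65% → £52,000 × 2.65% × 107/365 = £403.9616
April 18 – December 22, 2025: 249 days at 1.7% → £52,000 × 1.7% × 249/365 = £603.0575
December 23 – December 31, 2025: 9 days at 4.15% → £52,000 × 4.15% × 9/365 = £53.2110
Total = £1,060.2301

£1,060.23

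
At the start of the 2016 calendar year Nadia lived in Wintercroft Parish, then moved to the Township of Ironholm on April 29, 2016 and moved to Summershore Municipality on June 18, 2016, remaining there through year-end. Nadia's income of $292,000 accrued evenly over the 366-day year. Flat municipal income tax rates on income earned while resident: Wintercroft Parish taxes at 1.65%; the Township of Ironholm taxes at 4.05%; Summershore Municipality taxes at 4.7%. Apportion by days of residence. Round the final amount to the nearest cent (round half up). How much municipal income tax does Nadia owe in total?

$10,569.04

Wintercroft Parish, January 1 – April 28, 2016: 119 days → $292,000 × 1.65% × 119/366 = $1,566.5082
The Township of Ironholm, April 29 – June 17, 2016: 50 days → $292,000 × 4.05% × 50/366 = $1,615.5738
Summershore Municipality, June 18 – December 31, 2016: 197 days → $292,000 × 4.7% × 197/366 = $7,386.9617
Total = $10,569.0437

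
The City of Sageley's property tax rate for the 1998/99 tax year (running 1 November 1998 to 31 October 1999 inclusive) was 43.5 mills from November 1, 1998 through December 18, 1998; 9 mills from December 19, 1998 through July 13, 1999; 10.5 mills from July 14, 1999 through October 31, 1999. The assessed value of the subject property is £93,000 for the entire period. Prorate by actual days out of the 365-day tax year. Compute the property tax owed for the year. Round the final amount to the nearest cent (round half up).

November 1 – December 18, 1998: 48 days at 43.5 mills → £93,000 × 4.35% × 48/365 = £532.0110
December 19, 1998 – July 13, 1999: 207 days at 9 mills → £93,000 × 0.9% × 207/365 = £474.6822
July 14 – October 31, 1999: 110 days at 10.5 mills → £93,000 × 1.05% × 110/365 = £294.2877
Total = £1,300.9808

£1,300.98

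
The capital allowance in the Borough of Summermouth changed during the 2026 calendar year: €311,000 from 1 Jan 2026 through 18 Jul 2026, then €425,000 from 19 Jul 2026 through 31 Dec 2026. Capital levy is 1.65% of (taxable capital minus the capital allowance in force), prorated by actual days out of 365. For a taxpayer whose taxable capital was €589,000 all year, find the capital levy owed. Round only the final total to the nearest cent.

€3,731.53

1 Jan – 18 Jul 2026: 199 days, exemption €311,000 → (€589,000 − €311,000) × 1.65% × 199/365 = €2,500.8575
19 Jul – 31 Dec 2026: 166 days, exemption €425,000 → (€589,000 − €425,000) × 1.65% × 166/365 = €1,230.6740
Total = €3,731.5315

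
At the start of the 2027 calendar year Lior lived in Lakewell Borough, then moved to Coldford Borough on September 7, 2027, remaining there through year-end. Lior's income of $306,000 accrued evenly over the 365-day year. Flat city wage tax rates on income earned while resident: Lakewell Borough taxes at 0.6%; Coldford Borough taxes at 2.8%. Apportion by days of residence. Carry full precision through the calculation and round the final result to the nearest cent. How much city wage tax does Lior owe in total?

Lakewell Borough, January 1 – September 6, 2027: 249 days → $306,000 × 0.6% × 249/365 = $1,252.5041
Coldford Borough, September 7 – December 31, 2027: 116 days → $306,000 × 2.8% × 116/365 = $2,722.9808
Total = $3,975.4849

$3,975.48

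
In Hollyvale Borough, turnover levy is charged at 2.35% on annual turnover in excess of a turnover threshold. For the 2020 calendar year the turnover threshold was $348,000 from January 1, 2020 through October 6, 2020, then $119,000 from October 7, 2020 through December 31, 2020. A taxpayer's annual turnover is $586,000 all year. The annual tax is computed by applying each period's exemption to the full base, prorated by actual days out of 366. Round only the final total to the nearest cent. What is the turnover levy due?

January 1 – October 6, 2020: 280 days, exemption $348,000 → ($586,000 − $348,000) × 2.35% × 280/366 = $4,278.7978
October 7 – December 31, 2020: 86 days, exemption $119,000 → ($586,000 − $119,000) × 2.35% × 86/366 = $2,578.7077
Total = $6,857.5055

$6,857.51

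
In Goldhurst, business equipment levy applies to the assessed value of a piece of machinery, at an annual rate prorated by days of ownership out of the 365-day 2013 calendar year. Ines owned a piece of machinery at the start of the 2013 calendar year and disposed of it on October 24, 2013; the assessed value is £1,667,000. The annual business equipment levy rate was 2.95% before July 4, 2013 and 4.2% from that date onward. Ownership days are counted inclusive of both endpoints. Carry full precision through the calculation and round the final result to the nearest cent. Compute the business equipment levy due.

January 1 – July 3, 2013: 184 days at 2.95% → £1,667,000 × 2.95% × 184/365 = £24,790.3452
July 4 – October 24, 2013: 113 days at 4.2% → £1,667,000 × 4.2% × 113/365 = £21,675.5671
Total = £46,465.9123

£46,465.91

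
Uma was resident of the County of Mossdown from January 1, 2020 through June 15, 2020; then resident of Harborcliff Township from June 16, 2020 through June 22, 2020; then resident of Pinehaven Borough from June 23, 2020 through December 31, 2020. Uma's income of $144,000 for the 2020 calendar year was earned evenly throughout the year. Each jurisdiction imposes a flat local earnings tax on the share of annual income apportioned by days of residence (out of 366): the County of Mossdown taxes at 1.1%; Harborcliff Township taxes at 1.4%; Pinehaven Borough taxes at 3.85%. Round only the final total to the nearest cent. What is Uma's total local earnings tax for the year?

$3,669.64

The County of Mossdown, January 1 – June 15, 2020: 167 days → $144,000 × 1.1% × 167/366 = $722.7541
Harborcliff Township, June 16 – June 22, 2020: 7 days → $144,000 × 1.4% × 7/366 = $38.5574
Pinehaven Borough, June 23 – December 31, 2020: 192 days → $144,000 × 3.85% × 192/366 = $2,908.3279
Total = $3,669.6393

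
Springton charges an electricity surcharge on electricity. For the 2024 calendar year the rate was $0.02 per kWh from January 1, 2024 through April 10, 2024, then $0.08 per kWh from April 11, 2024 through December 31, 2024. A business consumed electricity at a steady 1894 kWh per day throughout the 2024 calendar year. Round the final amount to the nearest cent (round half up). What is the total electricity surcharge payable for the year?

$43,978.68

January 1 – April 10, 2024: 101 days × 1894 kWh/day = 191,294 kWh at $0.02/kWh → $3,825.88
April 11 – December 31, 2024: 265 days × 1894 kWh/day = 501,910 kWh at $0.08/kWh → $40,152.80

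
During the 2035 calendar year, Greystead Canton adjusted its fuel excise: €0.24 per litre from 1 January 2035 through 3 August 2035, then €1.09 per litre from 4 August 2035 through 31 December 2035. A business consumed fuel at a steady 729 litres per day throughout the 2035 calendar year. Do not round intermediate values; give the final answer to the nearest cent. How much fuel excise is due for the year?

1 January – 3 August 2035: 215 days × 729 litres/day = 156,735 litres at €0.24/litre → €37,616.40
4 August – 31 December 2035: 150 days × 729 litres/day = 109,350 litres at €1.09/litre → €119,191.50

€156,807.90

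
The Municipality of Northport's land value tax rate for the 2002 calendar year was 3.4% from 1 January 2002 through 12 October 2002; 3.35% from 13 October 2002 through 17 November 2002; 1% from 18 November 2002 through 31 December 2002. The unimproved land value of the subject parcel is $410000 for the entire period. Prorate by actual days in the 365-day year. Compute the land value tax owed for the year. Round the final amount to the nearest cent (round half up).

1 January – 12 October 2002: 285 days at 3.4% → $410000 × 3.4% × 285/365 = $10884.6575
13 October – 17 November 2002: 36 days at 3.35% → $410000 × 3.35% × 36/365 = $1354.6849
18 November – 31 December 2002: 44 days at 1% → $410000 × 1% × 44/365 = $494.2466
Total = $12733.5890

$12733.59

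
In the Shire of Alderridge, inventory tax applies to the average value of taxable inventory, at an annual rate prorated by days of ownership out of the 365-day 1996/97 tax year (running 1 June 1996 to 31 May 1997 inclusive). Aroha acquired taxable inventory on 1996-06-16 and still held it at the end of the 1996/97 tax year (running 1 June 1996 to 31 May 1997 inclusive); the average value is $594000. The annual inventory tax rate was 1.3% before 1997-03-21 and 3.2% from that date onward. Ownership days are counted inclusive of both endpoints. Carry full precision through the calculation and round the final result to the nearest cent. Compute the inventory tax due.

$9630.94

1996-06-16 to 1997-03-20: 278 days at 1.3% → $594000 × 1.3% × 278/365 = $5881.4137
1997-03-21 to 1997-05-31: 72 days at 3.2% → $594000 × 3.2% × 72/365 = $3749.5233
Total = $9630.9370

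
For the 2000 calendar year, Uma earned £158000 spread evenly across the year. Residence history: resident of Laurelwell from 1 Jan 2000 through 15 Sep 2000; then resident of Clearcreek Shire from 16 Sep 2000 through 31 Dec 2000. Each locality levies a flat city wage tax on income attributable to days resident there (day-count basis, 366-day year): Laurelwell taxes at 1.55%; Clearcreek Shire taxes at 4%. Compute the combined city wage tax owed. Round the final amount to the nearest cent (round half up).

£3580.69

Laurelwell, 1 Jan – 15 Sep 2000: 259 days → £158000 × 1.55% × 259/366 = £1733.0355
Clearcreek Shire, 16 Sep – 31 Dec 2000: 107 days → £158000 × 4% × 107/366 = £1847.6503
Total = £3580.6858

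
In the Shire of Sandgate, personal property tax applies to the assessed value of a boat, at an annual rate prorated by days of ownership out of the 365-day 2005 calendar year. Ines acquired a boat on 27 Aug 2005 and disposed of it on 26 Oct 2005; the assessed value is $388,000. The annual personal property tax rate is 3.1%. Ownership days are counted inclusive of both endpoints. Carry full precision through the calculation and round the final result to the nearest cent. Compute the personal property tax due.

$2,010.16

Days held (27 Aug – 26 Oct 2005): 61 out of 365
Tax = $388,000 × 3.1% × 61/365 = $2,010.1589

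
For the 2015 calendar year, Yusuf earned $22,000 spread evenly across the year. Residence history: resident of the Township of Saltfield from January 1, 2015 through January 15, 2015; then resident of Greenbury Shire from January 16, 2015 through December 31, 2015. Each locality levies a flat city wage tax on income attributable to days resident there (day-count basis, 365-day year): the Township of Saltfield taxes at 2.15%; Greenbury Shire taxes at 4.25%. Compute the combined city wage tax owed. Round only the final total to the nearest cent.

$916.01

The Township of Saltfield, January 1 – January 15, 2015: 15 days → $22,000 × 2.15% × 15/365 = $19.4384
Greenbury Shire, January 16 – December 31, 2015: 350 days → $22,000 × 4.25% × 350/365 = $896.5753
Total = $916.0137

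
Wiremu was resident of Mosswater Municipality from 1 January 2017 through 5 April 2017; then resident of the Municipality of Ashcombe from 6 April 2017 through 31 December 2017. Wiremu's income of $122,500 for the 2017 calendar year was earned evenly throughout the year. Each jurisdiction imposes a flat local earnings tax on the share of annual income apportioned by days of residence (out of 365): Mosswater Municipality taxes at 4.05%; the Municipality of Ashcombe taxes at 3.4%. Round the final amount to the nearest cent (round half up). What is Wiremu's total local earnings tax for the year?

$4,372.24

Mosswater Municipality, 1 January – 5 April 2017: 95 days → $122,500 × 4.05% × 95/365 = $1,291.2842
The Municipality of Ashcombe, 6 April – 31 December 2017: 270 days → $122,500 × 3.4% × 270/365 = $3,080.9589
Total = $4,372.2432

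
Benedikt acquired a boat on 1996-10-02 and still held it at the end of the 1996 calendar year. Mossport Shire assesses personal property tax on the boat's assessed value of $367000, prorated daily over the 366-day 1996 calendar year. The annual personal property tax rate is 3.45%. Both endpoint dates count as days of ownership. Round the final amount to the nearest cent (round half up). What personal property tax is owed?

$3148.08

Days held (1996-10-02 to 1996-12-31): 91 out of 366
Tax = $367000 × 3.45% × 91/366 = $3148.0779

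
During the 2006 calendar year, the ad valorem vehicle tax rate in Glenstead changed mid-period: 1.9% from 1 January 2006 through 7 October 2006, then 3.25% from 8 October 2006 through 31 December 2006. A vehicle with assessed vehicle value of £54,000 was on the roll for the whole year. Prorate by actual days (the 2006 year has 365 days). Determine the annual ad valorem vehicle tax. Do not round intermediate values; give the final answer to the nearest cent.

£1,195.77

1 January – 7 October 2006: 280 days at 1.9% → £54,000 × 1.9% × 280/365 = £787.0685
8 October – 31 December 2006: 85 days at 3.25% → £54,000 × 3.25% × 85/365 = £408.6986
Total = £1,195.7671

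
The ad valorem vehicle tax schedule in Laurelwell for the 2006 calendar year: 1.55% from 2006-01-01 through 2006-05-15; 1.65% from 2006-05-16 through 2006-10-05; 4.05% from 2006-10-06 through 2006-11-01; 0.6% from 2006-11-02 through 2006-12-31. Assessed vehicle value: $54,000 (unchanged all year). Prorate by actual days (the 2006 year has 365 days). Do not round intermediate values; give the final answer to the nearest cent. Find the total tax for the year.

$873.69

2006-01-01 to 2006-05-15: 135 days at 1.55% → $54,000 × 1.55% × 135/365 = $309.5753
2006-05-16 to 2006-10-05: 143 days at 1.65% → $54,000 × 1.65% × 143/365 = $349.0767
2006-10-06 to 2006-11-01: 27 days at 4.05% → $54,000 × 4.05% × 27/365 = $161.7781
2006-11-02 to 2006-12-31: 60 days at 0.6% → $54,000 × 0.6% × 60/365 = $53.2603
Total = $873.6904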